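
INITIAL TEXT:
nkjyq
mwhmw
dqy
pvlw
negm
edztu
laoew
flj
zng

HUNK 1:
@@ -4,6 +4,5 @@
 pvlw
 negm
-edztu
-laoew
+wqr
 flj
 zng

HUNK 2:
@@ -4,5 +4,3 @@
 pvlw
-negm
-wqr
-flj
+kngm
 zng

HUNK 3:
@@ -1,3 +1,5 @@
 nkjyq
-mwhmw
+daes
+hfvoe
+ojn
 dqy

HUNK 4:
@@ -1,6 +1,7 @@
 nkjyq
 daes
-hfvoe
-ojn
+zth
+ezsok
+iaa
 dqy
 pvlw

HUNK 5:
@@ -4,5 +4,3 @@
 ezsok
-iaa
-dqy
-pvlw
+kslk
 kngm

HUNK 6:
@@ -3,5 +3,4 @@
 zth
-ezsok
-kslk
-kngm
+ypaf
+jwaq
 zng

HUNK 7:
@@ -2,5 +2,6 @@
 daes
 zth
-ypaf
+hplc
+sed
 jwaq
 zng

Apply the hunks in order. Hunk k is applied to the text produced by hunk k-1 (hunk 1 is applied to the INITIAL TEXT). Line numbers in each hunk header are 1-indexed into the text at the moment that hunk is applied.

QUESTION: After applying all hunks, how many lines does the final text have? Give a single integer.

Answer: 7

Derivation:
Hunk 1: at line 4 remove [edztu,laoew] add [wqr] -> 8 lines: nkjyq mwhmw dqy pvlw negm wqr flj zng
Hunk 2: at line 4 remove [negm,wqr,flj] add [kngm] -> 6 lines: nkjyq mwhmw dqy pvlw kngm zng
Hunk 3: at line 1 remove [mwhmw] add [daes,hfvoe,ojn] -> 8 lines: nkjyq daes hfvoe ojn dqy pvlw kngm zng
Hunk 4: at line 1 remove [hfvoe,ojn] add [zth,ezsok,iaa] -> 9 lines: nkjyq daes zth ezsok iaa dqy pvlw kngm zng
Hunk 5: at line 4 remove [iaa,dqy,pvlw] add [kslk] -> 7 lines: nkjyq daes zth ezsok kslk kngm zng
Hunk 6: at line 3 remove [ezsok,kslk,kngm] add [ypaf,jwaq] -> 6 lines: nkjyq daes zth ypaf jwaq zng
Hunk 7: at line 2 remove [ypaf] add [hplc,sed] -> 7 lines: nkjyq daes zth hplc sed jwaq zng
Final line count: 7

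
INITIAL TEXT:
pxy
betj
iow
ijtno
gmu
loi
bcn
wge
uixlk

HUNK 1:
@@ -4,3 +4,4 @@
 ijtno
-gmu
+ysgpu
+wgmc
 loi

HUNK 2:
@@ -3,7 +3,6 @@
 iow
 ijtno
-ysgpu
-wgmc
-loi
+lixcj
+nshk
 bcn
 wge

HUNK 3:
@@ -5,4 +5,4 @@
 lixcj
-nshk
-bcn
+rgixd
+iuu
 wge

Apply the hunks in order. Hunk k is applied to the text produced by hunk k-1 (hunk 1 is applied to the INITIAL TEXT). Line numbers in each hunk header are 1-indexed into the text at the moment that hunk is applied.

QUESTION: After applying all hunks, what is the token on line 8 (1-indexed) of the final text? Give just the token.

Hunk 1: at line 4 remove [gmu] add [ysgpu,wgmc] -> 10 lines: pxy betj iow ijtno ysgpu wgmc loi bcn wge uixlk
Hunk 2: at line 3 remove [ysgpu,wgmc,loi] add [lixcj,nshk] -> 9 lines: pxy betj iow ijtno lixcj nshk bcn wge uixlk
Hunk 3: at line 5 remove [nshk,bcn] add [rgixd,iuu] -> 9 lines: pxy betj iow ijtno lixcj rgixd iuu wge uixlk
Final line 8: wge

Answer: wge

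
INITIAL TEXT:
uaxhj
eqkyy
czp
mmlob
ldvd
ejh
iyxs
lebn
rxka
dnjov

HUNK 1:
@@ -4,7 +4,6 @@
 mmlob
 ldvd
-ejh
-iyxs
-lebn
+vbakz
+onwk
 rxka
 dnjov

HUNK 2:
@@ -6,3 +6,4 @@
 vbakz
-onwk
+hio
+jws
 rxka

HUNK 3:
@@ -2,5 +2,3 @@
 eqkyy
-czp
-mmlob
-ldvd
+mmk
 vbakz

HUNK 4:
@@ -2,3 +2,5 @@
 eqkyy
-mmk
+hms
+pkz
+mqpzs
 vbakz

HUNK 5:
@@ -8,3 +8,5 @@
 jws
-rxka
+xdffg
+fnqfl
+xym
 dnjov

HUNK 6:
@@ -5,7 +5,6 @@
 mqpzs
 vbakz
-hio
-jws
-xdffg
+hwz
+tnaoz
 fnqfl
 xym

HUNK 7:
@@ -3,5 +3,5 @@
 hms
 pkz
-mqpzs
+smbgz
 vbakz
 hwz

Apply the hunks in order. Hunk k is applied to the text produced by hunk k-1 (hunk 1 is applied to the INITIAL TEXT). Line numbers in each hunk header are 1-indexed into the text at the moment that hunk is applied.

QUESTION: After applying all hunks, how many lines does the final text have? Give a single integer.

Hunk 1: at line 4 remove [ejh,iyxs,lebn] add [vbakz,onwk] -> 9 lines: uaxhj eqkyy czp mmlob ldvd vbakz onwk rxka dnjov
Hunk 2: at line 6 remove [onwk] add [hio,jws] -> 10 lines: uaxhj eqkyy czp mmlob ldvd vbakz hio jws rxka dnjov
Hunk 3: at line 2 remove [czp,mmlob,ldvd] add [mmk] -> 8 lines: uaxhj eqkyy mmk vbakz hio jws rxka dnjov
Hunk 4: at line 2 remove [mmk] add [hms,pkz,mqpzs] -> 10 lines: uaxhj eqkyy hms pkz mqpzs vbakz hio jws rxka dnjov
Hunk 5: at line 8 remove [rxka] add [xdffg,fnqfl,xym] -> 12 lines: uaxhj eqkyy hms pkz mqpzs vbakz hio jws xdffg fnqfl xym dnjov
Hunk 6: at line 5 remove [hio,jws,xdffg] add [hwz,tnaoz] -> 11 lines: uaxhj eqkyy hms pkz mqpzs vbakz hwz tnaoz fnqfl xym dnjov
Hunk 7: at line 3 remove [mqpzs] add [smbgz] -> 11 lines: uaxhj eqkyy hms pkz smbgz vbakz hwz tnaoz fnqfl xym dnjov
Final line count: 11

Answer: 11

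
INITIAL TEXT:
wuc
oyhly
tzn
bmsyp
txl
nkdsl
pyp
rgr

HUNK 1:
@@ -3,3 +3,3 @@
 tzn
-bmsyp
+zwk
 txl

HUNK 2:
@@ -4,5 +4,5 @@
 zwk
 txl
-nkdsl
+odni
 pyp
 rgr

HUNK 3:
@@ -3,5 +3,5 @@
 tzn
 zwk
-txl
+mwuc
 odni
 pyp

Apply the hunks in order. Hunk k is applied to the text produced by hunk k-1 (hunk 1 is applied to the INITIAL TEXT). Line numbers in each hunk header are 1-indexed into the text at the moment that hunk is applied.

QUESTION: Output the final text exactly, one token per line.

Answer: wuc
oyhly
tzn
zwk
mwuc
odni
pyp
rgr

Derivation:
Hunk 1: at line 3 remove [bmsyp] add [zwk] -> 8 lines: wuc oyhly tzn zwk txl nkdsl pyp rgr
Hunk 2: at line 4 remove [nkdsl] add [odni] -> 8 lines: wuc oyhly tzn zwk txl odni pyp rgr
Hunk 3: at line 3 remove [txl] add [mwuc] -> 8 lines: wuc oyhly tzn zwk mwuc odni pyp rgr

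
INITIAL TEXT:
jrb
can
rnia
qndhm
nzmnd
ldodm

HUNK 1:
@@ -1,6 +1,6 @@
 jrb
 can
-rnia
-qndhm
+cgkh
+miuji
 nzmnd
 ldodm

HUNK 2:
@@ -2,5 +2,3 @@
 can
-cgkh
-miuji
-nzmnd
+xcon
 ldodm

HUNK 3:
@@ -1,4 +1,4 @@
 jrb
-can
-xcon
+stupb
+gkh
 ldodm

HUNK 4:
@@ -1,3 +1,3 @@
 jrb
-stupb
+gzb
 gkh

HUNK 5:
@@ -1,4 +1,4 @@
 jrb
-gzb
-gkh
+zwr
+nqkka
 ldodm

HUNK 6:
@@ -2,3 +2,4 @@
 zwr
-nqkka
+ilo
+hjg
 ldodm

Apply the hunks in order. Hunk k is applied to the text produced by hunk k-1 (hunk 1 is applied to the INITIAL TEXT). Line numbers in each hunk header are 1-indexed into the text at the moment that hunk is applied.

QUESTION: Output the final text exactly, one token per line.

Answer: jrb
zwr
ilo
hjg
ldodm

Derivation:
Hunk 1: at line 1 remove [rnia,qndhm] add [cgkh,miuji] -> 6 lines: jrb can cgkh miuji nzmnd ldodm
Hunk 2: at line 2 remove [cgkh,miuji,nzmnd] add [xcon] -> 4 lines: jrb can xcon ldodm
Hunk 3: at line 1 remove [can,xcon] add [stupb,gkh] -> 4 lines: jrb stupb gkh ldodm
Hunk 4: at line 1 remove [stupb] add [gzb] -> 4 lines: jrb gzb gkh ldodm
Hunk 5: at line 1 remove [gzb,gkh] add [zwr,nqkka] -> 4 lines: jrb zwr nqkka ldodm
Hunk 6: at line 2 remove [nqkka] add [ilo,hjg] -> 5 lines: jrb zwr ilo hjg ldodm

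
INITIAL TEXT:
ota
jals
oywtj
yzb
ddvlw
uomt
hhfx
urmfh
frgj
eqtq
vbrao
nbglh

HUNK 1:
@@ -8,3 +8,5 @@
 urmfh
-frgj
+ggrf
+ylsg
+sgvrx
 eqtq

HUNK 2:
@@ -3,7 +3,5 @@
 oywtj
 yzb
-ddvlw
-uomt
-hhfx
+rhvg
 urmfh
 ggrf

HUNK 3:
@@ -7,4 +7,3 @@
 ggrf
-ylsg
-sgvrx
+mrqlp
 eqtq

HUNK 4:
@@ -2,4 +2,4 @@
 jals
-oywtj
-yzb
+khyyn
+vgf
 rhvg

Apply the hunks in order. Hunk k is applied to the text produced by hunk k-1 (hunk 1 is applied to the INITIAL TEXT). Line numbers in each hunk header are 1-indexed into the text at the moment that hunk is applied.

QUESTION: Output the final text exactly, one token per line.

Hunk 1: at line 8 remove [frgj] add [ggrf,ylsg,sgvrx] -> 14 lines: ota jals oywtj yzb ddvlw uomt hhfx urmfh ggrf ylsg sgvrx eqtq vbrao nbglh
Hunk 2: at line 3 remove [ddvlw,uomt,hhfx] add [rhvg] -> 12 lines: ota jals oywtj yzb rhvg urmfh ggrf ylsg sgvrx eqtq vbrao nbglh
Hunk 3: at line 7 remove [ylsg,sgvrx] add [mrqlp] -> 11 lines: ota jals oywtj yzb rhvg urmfh ggrf mrqlp eqtq vbrao nbglh
Hunk 4: at line 2 remove [oywtj,yzb] add [khyyn,vgf] -> 11 lines: ota jals khyyn vgf rhvg urmfh ggrf mrqlp eqtq vbrao nbglh

Answer: ota
jals
khyyn
vgf
rhvg
urmfh
ggrf
mrqlp
eqtq
vbrao
nbglh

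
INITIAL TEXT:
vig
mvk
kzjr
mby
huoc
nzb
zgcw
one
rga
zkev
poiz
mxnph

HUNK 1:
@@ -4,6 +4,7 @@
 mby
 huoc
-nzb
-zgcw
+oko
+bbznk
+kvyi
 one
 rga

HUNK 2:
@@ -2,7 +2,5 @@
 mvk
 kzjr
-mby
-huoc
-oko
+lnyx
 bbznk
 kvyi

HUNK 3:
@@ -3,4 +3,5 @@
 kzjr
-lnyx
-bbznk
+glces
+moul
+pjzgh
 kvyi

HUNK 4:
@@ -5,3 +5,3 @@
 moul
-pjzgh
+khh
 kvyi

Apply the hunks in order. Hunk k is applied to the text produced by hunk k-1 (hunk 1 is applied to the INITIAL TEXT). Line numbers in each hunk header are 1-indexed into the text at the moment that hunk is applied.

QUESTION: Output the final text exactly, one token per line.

Answer: vig
mvk
kzjr
glces
moul
khh
kvyi
one
rga
zkev
poiz
mxnph

Derivation:
Hunk 1: at line 4 remove [nzb,zgcw] add [oko,bbznk,kvyi] -> 13 lines: vig mvk kzjr mby huoc oko bbznk kvyi one rga zkev poiz mxnph
Hunk 2: at line 2 remove [mby,huoc,oko] add [lnyx] -> 11 lines: vig mvk kzjr lnyx bbznk kvyi one rga zkev poiz mxnph
Hunk 3: at line 3 remove [lnyx,bbznk] add [glces,moul,pjzgh] -> 12 lines: vig mvk kzjr glces moul pjzgh kvyi one rga zkev poiz mxnph
Hunk 4: at line 5 remove [pjzgh] add [khh] -> 12 lines: vig mvk kzjr glces moul khh kvyi one rga zkev poiz mxnph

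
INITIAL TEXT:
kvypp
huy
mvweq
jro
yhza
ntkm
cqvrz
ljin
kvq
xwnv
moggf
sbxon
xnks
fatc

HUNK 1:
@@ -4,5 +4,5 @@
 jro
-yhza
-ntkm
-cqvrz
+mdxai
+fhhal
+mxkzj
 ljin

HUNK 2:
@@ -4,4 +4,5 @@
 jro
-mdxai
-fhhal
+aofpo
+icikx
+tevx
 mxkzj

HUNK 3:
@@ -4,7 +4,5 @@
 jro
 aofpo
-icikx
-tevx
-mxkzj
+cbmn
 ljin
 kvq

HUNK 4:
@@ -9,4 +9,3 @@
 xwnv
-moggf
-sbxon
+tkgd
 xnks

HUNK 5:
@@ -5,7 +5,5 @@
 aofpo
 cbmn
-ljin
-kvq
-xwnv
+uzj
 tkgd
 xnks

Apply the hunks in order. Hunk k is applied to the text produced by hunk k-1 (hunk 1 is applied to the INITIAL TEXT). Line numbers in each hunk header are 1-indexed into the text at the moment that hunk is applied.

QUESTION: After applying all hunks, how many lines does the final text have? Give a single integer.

Answer: 10

Derivation:
Hunk 1: at line 4 remove [yhza,ntkm,cqvrz] add [mdxai,fhhal,mxkzj] -> 14 lines: kvypp huy mvweq jro mdxai fhhal mxkzj ljin kvq xwnv moggf sbxon xnks fatc
Hunk 2: at line 4 remove [mdxai,fhhal] add [aofpo,icikx,tevx] -> 15 lines: kvypp huy mvweq jro aofpo icikx tevx mxkzj ljin kvq xwnv moggf sbxon xnks fatc
Hunk 3: at line 4 remove [icikx,tevx,mxkzj] add [cbmn] -> 13 lines: kvypp huy mvweq jro aofpo cbmn ljin kvq xwnv moggf sbxon xnks fatc
Hunk 4: at line 9 remove [moggf,sbxon] add [tkgd] -> 12 lines: kvypp huy mvweq jro aofpo cbmn ljin kvq xwnv tkgd xnks fatc
Hunk 5: at line 5 remove [ljin,kvq,xwnv] add [uzj] -> 10 lines: kvypp huy mvweq jro aofpo cbmn uzj tkgd xnks fatc
Final line count: 10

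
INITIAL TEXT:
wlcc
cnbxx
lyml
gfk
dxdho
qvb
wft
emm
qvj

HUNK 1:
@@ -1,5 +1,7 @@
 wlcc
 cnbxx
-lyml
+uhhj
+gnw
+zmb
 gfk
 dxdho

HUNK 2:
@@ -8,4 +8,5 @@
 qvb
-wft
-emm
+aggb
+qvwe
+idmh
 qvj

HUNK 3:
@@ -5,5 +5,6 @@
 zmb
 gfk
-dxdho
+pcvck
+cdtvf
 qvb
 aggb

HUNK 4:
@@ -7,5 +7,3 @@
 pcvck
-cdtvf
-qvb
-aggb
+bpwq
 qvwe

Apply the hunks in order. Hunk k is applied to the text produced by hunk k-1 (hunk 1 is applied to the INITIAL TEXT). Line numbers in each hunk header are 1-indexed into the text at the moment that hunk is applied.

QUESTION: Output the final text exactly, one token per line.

Answer: wlcc
cnbxx
uhhj
gnw
zmb
gfk
pcvck
bpwq
qvwe
idmh
qvj

Derivation:
Hunk 1: at line 1 remove [lyml] add [uhhj,gnw,zmb] -> 11 lines: wlcc cnbxx uhhj gnw zmb gfk dxdho qvb wft emm qvj
Hunk 2: at line 8 remove [wft,emm] add [aggb,qvwe,idmh] -> 12 lines: wlcc cnbxx uhhj gnw zmb gfk dxdho qvb aggb qvwe idmh qvj
Hunk 3: at line 5 remove [dxdho] add [pcvck,cdtvf] -> 13 lines: wlcc cnbxx uhhj gnw zmb gfk pcvck cdtvf qvb aggb qvwe idmh qvj
Hunk 4: at line 7 remove [cdtvf,qvb,aggb] add [bpwq] -> 11 lines: wlcc cnbxx uhhj gnw zmb gfk pcvck bpwq qvwe idmh qvj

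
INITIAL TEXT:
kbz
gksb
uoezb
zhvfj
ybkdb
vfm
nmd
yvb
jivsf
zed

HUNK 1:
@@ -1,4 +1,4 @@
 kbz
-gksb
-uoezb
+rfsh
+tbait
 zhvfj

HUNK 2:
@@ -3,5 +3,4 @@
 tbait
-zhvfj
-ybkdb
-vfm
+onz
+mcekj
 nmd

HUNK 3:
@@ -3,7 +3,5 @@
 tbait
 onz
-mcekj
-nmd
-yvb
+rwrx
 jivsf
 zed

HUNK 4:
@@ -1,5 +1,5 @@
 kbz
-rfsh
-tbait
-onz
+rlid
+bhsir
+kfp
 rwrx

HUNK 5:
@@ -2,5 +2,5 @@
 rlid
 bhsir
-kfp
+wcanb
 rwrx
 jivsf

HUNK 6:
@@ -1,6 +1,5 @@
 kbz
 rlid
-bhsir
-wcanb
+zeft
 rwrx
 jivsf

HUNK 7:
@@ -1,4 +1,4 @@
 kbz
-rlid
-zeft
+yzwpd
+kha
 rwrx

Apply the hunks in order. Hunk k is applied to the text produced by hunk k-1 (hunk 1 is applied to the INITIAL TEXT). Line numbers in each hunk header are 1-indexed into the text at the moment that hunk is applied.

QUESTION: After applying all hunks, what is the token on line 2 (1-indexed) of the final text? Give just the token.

Answer: yzwpd

Derivation:
Hunk 1: at line 1 remove [gksb,uoezb] add [rfsh,tbait] -> 10 lines: kbz rfsh tbait zhvfj ybkdb vfm nmd yvb jivsf zed
Hunk 2: at line 3 remove [zhvfj,ybkdb,vfm] add [onz,mcekj] -> 9 lines: kbz rfsh tbait onz mcekj nmd yvb jivsf zed
Hunk 3: at line 3 remove [mcekj,nmd,yvb] add [rwrx] -> 7 lines: kbz rfsh tbait onz rwrx jivsf zed
Hunk 4: at line 1 remove [rfsh,tbait,onz] add [rlid,bhsir,kfp] -> 7 lines: kbz rlid bhsir kfp rwrx jivsf zed
Hunk 5: at line 2 remove [kfp] add [wcanb] -> 7 lines: kbz rlid bhsir wcanb rwrx jivsf zed
Hunk 6: at line 1 remove [bhsir,wcanb] add [zeft] -> 6 lines: kbz rlid zeft rwrx jivsf zed
Hunk 7: at line 1 remove [rlid,zeft] add [yzwpd,kha] -> 6 lines: kbz yzwpd kha rwrx jivsf zed
Final line 2: yzwpd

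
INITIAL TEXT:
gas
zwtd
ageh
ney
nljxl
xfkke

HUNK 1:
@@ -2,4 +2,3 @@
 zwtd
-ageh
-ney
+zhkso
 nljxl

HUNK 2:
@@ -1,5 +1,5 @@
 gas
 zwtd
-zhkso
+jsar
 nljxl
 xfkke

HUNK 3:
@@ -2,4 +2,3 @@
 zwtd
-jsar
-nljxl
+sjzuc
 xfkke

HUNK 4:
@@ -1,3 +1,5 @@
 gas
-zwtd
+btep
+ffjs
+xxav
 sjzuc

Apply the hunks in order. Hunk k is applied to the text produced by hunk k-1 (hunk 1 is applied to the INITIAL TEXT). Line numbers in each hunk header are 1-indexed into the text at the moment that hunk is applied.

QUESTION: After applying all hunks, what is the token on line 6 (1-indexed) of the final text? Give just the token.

Hunk 1: at line 2 remove [ageh,ney] add [zhkso] -> 5 lines: gas zwtd zhkso nljxl xfkke
Hunk 2: at line 1 remove [zhkso] add [jsar] -> 5 lines: gas zwtd jsar nljxl xfkke
Hunk 3: at line 2 remove [jsar,nljxl] add [sjzuc] -> 4 lines: gas zwtd sjzuc xfkke
Hunk 4: at line 1 remove [zwtd] add [btep,ffjs,xxav] -> 6 lines: gas btep ffjs xxav sjzuc xfkke
Final line 6: xfkke

Answer: xfkke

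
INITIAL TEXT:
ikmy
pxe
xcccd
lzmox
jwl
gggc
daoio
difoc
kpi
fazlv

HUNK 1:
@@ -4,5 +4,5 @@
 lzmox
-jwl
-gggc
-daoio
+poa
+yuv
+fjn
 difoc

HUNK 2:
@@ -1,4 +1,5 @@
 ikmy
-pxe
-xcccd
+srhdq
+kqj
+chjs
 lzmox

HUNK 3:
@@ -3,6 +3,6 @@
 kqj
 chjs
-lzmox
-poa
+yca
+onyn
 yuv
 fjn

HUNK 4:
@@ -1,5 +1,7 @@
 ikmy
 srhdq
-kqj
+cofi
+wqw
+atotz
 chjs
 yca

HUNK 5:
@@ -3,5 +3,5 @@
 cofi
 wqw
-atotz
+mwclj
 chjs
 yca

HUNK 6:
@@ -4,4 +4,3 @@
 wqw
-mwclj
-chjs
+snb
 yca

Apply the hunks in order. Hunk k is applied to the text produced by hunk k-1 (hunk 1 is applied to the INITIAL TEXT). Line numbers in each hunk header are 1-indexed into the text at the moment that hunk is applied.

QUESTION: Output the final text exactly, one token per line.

Hunk 1: at line 4 remove [jwl,gggc,daoio] add [poa,yuv,fjn] -> 10 lines: ikmy pxe xcccd lzmox poa yuv fjn difoc kpi fazlv
Hunk 2: at line 1 remove [pxe,xcccd] add [srhdq,kqj,chjs] -> 11 lines: ikmy srhdq kqj chjs lzmox poa yuv fjn difoc kpi fazlv
Hunk 3: at line 3 remove [lzmox,poa] add [yca,onyn] -> 11 lines: ikmy srhdq kqj chjs yca onyn yuv fjn difoc kpi fazlv
Hunk 4: at line 1 remove [kqj] add [cofi,wqw,atotz] -> 13 lines: ikmy srhdq cofi wqw atotz chjs yca onyn yuv fjn difoc kpi fazlv
Hunk 5: at line 3 remove [atotz] add [mwclj] -> 13 lines: ikmy srhdq cofi wqw mwclj chjs yca onyn yuv fjn difoc kpi fazlv
Hunk 6: at line 4 remove [mwclj,chjs] add [snb] -> 12 lines: ikmy srhdq cofi wqw snb yca onyn yuv fjn difoc kpi fazlv

Answer: ikmy
srhdq
cofi
wqw
snb
yca
onyn
yuv
fjn
difoc
kpi
fazlv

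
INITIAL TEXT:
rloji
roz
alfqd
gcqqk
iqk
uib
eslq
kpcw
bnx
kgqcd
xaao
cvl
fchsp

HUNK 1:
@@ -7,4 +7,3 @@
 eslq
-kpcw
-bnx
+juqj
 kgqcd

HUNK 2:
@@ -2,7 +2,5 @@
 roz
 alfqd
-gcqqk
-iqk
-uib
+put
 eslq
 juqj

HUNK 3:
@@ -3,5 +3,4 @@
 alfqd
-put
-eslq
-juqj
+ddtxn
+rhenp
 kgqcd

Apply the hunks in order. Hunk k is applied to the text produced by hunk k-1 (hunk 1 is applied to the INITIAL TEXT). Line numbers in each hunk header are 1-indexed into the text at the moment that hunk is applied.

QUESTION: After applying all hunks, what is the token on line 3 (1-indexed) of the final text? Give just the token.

Answer: alfqd

Derivation:
Hunk 1: at line 7 remove [kpcw,bnx] add [juqj] -> 12 lines: rloji roz alfqd gcqqk iqk uib eslq juqj kgqcd xaao cvl fchsp
Hunk 2: at line 2 remove [gcqqk,iqk,uib] add [put] -> 10 lines: rloji roz alfqd put eslq juqj kgqcd xaao cvl fchsp
Hunk 3: at line 3 remove [put,eslq,juqj] add [ddtxn,rhenp] -> 9 lines: rloji roz alfqd ddtxn rhenp kgqcd xaao cvl fchsp
Final line 3: alfqd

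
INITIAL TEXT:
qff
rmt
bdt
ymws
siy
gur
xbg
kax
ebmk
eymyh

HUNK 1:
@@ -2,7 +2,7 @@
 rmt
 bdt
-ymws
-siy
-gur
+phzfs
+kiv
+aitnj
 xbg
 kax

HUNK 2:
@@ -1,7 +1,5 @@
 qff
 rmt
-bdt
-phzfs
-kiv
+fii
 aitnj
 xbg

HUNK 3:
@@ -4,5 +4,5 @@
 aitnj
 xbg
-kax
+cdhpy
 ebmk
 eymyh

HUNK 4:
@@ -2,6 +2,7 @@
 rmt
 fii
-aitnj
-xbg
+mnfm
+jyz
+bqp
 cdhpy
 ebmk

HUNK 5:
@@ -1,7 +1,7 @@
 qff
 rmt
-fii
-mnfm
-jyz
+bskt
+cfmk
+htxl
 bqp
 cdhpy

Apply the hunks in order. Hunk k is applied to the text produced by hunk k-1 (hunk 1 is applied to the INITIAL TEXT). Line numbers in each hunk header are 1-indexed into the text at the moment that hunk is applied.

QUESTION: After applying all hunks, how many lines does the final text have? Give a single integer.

Answer: 9

Derivation:
Hunk 1: at line 2 remove [ymws,siy,gur] add [phzfs,kiv,aitnj] -> 10 lines: qff rmt bdt phzfs kiv aitnj xbg kax ebmk eymyh
Hunk 2: at line 1 remove [bdt,phzfs,kiv] add [fii] -> 8 lines: qff rmt fii aitnj xbg kax ebmk eymyh
Hunk 3: at line 4 remove [kax] add [cdhpy] -> 8 lines: qff rmt fii aitnj xbg cdhpy ebmk eymyh
Hunk 4: at line 2 remove [aitnj,xbg] add [mnfm,jyz,bqp] -> 9 lines: qff rmt fii mnfm jyz bqp cdhpy ebmk eymyh
Hunk 5: at line 1 remove [fii,mnfm,jyz] add [bskt,cfmk,htxl] -> 9 lines: qff rmt bskt cfmk htxl bqp cdhpy ebmk eymyh
Final line count: 9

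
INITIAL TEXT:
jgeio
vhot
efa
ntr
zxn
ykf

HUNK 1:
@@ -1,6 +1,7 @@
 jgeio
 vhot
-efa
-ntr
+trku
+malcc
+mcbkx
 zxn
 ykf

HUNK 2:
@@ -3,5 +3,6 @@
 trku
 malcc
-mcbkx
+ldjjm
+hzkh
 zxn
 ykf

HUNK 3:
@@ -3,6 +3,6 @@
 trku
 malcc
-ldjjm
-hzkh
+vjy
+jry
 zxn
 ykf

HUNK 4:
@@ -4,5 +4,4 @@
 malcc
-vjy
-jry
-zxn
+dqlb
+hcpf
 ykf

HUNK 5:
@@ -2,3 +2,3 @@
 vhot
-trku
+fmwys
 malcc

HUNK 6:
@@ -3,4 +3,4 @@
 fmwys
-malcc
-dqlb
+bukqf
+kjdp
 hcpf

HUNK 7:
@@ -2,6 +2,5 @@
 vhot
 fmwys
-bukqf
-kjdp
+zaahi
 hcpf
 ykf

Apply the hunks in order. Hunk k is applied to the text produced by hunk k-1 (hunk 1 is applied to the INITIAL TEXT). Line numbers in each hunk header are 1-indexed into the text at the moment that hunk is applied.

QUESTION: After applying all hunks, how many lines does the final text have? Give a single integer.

Answer: 6

Derivation:
Hunk 1: at line 1 remove [efa,ntr] add [trku,malcc,mcbkx] -> 7 lines: jgeio vhot trku malcc mcbkx zxn ykf
Hunk 2: at line 3 remove [mcbkx] add [ldjjm,hzkh] -> 8 lines: jgeio vhot trku malcc ldjjm hzkh zxn ykf
Hunk 3: at line 3 remove [ldjjm,hzkh] add [vjy,jry] -> 8 lines: jgeio vhot trku malcc vjy jry zxn ykf
Hunk 4: at line 4 remove [vjy,jry,zxn] add [dqlb,hcpf] -> 7 lines: jgeio vhot trku malcc dqlb hcpf ykf
Hunk 5: at line 2 remove [trku] add [fmwys] -> 7 lines: jgeio vhot fmwys malcc dqlb hcpf ykf
Hunk 6: at line 3 remove [malcc,dqlb] add [bukqf,kjdp] -> 7 lines: jgeio vhot fmwys bukqf kjdp hcpf ykf
Hunk 7: at line 2 remove [bukqf,kjdp] add [zaahi] -> 6 lines: jgeio vhot fmwys zaahi hcpf ykf
Final line count: 6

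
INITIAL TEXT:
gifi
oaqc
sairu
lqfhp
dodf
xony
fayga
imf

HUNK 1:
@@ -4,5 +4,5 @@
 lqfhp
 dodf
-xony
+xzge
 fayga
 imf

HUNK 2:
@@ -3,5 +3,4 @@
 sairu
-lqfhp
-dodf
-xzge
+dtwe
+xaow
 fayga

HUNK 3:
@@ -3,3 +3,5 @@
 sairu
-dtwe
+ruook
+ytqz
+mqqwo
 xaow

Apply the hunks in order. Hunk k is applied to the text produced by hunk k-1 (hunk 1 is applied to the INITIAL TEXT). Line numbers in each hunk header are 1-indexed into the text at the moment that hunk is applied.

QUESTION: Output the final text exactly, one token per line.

Hunk 1: at line 4 remove [xony] add [xzge] -> 8 lines: gifi oaqc sairu lqfhp dodf xzge fayga imf
Hunk 2: at line 3 remove [lqfhp,dodf,xzge] add [dtwe,xaow] -> 7 lines: gifi oaqc sairu dtwe xaow fayga imf
Hunk 3: at line 3 remove [dtwe] add [ruook,ytqz,mqqwo] -> 9 lines: gifi oaqc sairu ruook ytqz mqqwo xaow fayga imf

Answer: gifi
oaqc
sairu
ruook
ytqz
mqqwo
xaow
fayga
imf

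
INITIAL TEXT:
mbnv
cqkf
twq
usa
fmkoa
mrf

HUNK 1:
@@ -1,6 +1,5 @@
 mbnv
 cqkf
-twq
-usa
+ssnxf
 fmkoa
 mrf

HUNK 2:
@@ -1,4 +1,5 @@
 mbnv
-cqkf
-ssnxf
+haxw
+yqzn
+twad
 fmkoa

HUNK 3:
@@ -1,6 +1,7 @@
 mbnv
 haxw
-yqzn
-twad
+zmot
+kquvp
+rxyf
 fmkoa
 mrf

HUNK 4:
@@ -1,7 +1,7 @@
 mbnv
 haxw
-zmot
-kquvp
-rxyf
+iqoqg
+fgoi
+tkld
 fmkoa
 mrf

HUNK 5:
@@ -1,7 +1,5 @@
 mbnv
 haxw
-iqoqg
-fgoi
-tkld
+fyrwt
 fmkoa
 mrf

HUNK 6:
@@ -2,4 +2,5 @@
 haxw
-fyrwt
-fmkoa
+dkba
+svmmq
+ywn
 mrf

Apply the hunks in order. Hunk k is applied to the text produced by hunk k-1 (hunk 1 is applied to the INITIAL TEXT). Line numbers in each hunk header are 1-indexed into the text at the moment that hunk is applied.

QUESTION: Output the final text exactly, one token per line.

Answer: mbnv
haxw
dkba
svmmq
ywn
mrf

Derivation:
Hunk 1: at line 1 remove [twq,usa] add [ssnxf] -> 5 lines: mbnv cqkf ssnxf fmkoa mrf
Hunk 2: at line 1 remove [cqkf,ssnxf] add [haxw,yqzn,twad] -> 6 lines: mbnv haxw yqzn twad fmkoa mrf
Hunk 3: at line 1 remove [yqzn,twad] add [zmot,kquvp,rxyf] -> 7 lines: mbnv haxw zmot kquvp rxyf fmkoa mrf
Hunk 4: at line 1 remove [zmot,kquvp,rxyf] add [iqoqg,fgoi,tkld] -> 7 lines: mbnv haxw iqoqg fgoi tkld fmkoa mrf
Hunk 5: at line 1 remove [iqoqg,fgoi,tkld] add [fyrwt] -> 5 lines: mbnv haxw fyrwt fmkoa mrf
Hunk 6: at line 2 remove [fyrwt,fmkoa] add [dkba,svmmq,ywn] -> 6 lines: mbnv haxw dkba svmmq ywn mrf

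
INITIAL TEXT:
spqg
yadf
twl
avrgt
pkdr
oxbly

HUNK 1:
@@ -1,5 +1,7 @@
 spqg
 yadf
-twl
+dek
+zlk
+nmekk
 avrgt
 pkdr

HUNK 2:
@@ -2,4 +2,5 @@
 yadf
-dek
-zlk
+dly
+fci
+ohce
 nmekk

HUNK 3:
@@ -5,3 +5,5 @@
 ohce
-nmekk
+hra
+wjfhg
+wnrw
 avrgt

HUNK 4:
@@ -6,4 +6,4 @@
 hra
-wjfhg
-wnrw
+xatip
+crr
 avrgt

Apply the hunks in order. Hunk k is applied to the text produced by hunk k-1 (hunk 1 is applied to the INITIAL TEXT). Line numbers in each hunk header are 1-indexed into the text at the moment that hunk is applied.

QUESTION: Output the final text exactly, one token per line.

Hunk 1: at line 1 remove [twl] add [dek,zlk,nmekk] -> 8 lines: spqg yadf dek zlk nmekk avrgt pkdr oxbly
Hunk 2: at line 2 remove [dek,zlk] add [dly,fci,ohce] -> 9 lines: spqg yadf dly fci ohce nmekk avrgt pkdr oxbly
Hunk 3: at line 5 remove [nmekk] add [hra,wjfhg,wnrw] -> 11 lines: spqg yadf dly fci ohce hra wjfhg wnrw avrgt pkdr oxbly
Hunk 4: at line 6 remove [wjfhg,wnrw] add [xatip,crr] -> 11 lines: spqg yadf dly fci ohce hra xatip crr avrgt pkdr oxbly

Answer: spqg
yadf
dly
fci
ohce
hra
xatip
crr
avrgt
pkdr
oxbly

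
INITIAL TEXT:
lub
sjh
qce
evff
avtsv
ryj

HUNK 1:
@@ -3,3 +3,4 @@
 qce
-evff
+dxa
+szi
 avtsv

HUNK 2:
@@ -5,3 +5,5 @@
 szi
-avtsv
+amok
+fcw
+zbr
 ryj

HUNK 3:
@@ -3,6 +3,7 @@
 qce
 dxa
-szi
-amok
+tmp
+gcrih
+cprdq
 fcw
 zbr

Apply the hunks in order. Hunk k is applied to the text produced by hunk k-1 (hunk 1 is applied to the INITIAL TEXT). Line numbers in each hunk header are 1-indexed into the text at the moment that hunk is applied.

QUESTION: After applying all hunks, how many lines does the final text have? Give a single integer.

Hunk 1: at line 3 remove [evff] add [dxa,szi] -> 7 lines: lub sjh qce dxa szi avtsv ryj
Hunk 2: at line 5 remove [avtsv] add [amok,fcw,zbr] -> 9 lines: lub sjh qce dxa szi amok fcw zbr ryj
Hunk 3: at line 3 remove [szi,amok] add [tmp,gcrih,cprdq] -> 10 lines: lub sjh qce dxa tmp gcrih cprdq fcw zbr ryj
Final line count: 10

Answer: 10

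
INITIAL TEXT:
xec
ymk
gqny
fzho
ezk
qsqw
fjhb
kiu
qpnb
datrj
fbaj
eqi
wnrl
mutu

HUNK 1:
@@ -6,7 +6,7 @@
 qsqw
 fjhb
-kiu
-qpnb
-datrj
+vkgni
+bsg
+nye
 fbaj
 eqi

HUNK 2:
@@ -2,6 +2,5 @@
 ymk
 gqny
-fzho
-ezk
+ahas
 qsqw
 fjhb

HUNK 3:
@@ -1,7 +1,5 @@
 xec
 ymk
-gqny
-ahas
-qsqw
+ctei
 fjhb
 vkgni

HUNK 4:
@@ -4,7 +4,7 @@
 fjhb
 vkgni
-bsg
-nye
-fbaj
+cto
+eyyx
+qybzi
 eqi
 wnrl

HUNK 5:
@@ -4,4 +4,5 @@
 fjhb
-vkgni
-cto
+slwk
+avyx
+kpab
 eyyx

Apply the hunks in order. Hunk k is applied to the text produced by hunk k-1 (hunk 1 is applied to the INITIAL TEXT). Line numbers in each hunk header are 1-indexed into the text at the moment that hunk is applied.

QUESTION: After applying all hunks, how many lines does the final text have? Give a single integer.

Hunk 1: at line 6 remove [kiu,qpnb,datrj] add [vkgni,bsg,nye] -> 14 lines: xec ymk gqny fzho ezk qsqw fjhb vkgni bsg nye fbaj eqi wnrl mutu
Hunk 2: at line 2 remove [fzho,ezk] add [ahas] -> 13 lines: xec ymk gqny ahas qsqw fjhb vkgni bsg nye fbaj eqi wnrl mutu
Hunk 3: at line 1 remove [gqny,ahas,qsqw] add [ctei] -> 11 lines: xec ymk ctei fjhb vkgni bsg nye fbaj eqi wnrl mutu
Hunk 4: at line 4 remove [bsg,nye,fbaj] add [cto,eyyx,qybzi] -> 11 lines: xec ymk ctei fjhb vkgni cto eyyx qybzi eqi wnrl mutu
Hunk 5: at line 4 remove [vkgni,cto] add [slwk,avyx,kpab] -> 12 lines: xec ymk ctei fjhb slwk avyx kpab eyyx qybzi eqi wnrl mutu
Final line count: 12

Answer: 12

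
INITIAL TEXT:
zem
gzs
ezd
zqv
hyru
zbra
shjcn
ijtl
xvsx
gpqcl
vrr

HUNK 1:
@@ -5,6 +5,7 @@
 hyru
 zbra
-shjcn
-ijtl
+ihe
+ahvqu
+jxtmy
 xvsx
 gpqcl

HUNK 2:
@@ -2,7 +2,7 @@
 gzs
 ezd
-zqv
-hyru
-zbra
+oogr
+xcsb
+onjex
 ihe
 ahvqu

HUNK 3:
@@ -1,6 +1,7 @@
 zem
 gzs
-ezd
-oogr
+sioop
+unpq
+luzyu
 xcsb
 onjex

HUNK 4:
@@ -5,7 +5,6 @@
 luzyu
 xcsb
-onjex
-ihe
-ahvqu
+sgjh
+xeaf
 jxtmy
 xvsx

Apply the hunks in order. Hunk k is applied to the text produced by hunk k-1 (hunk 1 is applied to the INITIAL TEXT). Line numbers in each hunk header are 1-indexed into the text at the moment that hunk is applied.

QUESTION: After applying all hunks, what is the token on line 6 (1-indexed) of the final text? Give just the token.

Hunk 1: at line 5 remove [shjcn,ijtl] add [ihe,ahvqu,jxtmy] -> 12 lines: zem gzs ezd zqv hyru zbra ihe ahvqu jxtmy xvsx gpqcl vrr
Hunk 2: at line 2 remove [zqv,hyru,zbra] add [oogr,xcsb,onjex] -> 12 lines: zem gzs ezd oogr xcsb onjex ihe ahvqu jxtmy xvsx gpqcl vrr
Hunk 3: at line 1 remove [ezd,oogr] add [sioop,unpq,luzyu] -> 13 lines: zem gzs sioop unpq luzyu xcsb onjex ihe ahvqu jxtmy xvsx gpqcl vrr
Hunk 4: at line 5 remove [onjex,ihe,ahvqu] add [sgjh,xeaf] -> 12 lines: zem gzs sioop unpq luzyu xcsb sgjh xeaf jxtmy xvsx gpqcl vrr
Final line 6: xcsb

Answer: xcsb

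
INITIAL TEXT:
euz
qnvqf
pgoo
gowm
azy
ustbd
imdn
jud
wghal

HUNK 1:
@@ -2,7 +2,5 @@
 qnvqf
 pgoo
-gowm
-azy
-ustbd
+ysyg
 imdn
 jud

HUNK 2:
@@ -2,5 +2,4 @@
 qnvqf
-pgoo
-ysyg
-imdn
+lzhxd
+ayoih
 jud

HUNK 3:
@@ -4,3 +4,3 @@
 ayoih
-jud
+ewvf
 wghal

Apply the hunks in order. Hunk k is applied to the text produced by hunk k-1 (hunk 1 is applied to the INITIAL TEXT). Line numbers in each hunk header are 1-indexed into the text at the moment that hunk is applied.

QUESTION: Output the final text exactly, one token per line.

Hunk 1: at line 2 remove [gowm,azy,ustbd] add [ysyg] -> 7 lines: euz qnvqf pgoo ysyg imdn jud wghal
Hunk 2: at line 2 remove [pgoo,ysyg,imdn] add [lzhxd,ayoih] -> 6 lines: euz qnvqf lzhxd ayoih jud wghal
Hunk 3: at line 4 remove [jud] add [ewvf] -> 6 lines: euz qnvqf lzhxd ayoih ewvf wghal

Answer: euz
qnvqf
lzhxd
ayoih
ewvf
wghal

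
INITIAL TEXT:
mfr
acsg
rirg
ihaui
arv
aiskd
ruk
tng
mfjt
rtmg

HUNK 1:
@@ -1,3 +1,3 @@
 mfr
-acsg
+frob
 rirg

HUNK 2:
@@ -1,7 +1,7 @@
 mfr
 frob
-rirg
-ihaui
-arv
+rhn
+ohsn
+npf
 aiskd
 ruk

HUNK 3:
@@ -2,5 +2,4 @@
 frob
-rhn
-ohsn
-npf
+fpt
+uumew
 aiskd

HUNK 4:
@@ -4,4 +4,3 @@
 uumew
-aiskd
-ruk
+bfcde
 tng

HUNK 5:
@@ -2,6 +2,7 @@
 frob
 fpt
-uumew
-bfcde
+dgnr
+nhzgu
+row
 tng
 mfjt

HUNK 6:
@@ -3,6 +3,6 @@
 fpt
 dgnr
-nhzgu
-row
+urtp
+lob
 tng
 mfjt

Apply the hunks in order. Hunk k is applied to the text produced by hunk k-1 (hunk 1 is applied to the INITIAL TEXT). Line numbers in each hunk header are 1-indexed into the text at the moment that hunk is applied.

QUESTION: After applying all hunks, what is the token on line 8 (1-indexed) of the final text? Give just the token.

Answer: mfjt

Derivation:
Hunk 1: at line 1 remove [acsg] add [frob] -> 10 lines: mfr frob rirg ihaui arv aiskd ruk tng mfjt rtmg
Hunk 2: at line 1 remove [rirg,ihaui,arv] add [rhn,ohsn,npf] -> 10 lines: mfr frob rhn ohsn npf aiskd ruk tng mfjt rtmg
Hunk 3: at line 2 remove [rhn,ohsn,npf] add [fpt,uumew] -> 9 lines: mfr frob fpt uumew aiskd ruk tng mfjt rtmg
Hunk 4: at line 4 remove [aiskd,ruk] add [bfcde] -> 8 lines: mfr frob fpt uumew bfcde tng mfjt rtmg
Hunk 5: at line 2 remove [uumew,bfcde] add [dgnr,nhzgu,row] -> 9 lines: mfr frob fpt dgnr nhzgu row tng mfjt rtmg
Hunk 6: at line 3 remove [nhzgu,row] add [urtp,lob] -> 9 lines: mfr frob fpt dgnr urtp lob tng mfjt rtmg
Final line 8: mfjt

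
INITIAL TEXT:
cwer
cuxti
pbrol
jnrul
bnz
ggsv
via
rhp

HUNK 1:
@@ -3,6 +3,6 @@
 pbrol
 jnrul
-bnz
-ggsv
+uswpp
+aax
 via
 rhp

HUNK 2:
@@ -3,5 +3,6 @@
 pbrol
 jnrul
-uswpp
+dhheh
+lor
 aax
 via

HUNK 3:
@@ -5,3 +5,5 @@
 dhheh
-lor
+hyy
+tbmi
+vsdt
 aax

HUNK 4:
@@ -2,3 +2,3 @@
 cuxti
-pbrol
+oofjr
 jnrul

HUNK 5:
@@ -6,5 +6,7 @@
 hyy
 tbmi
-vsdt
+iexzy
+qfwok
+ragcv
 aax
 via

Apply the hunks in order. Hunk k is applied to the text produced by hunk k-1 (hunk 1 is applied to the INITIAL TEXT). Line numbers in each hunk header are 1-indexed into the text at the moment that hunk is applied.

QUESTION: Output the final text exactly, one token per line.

Hunk 1: at line 3 remove [bnz,ggsv] add [uswpp,aax] -> 8 lines: cwer cuxti pbrol jnrul uswpp aax via rhp
Hunk 2: at line 3 remove [uswpp] add [dhheh,lor] -> 9 lines: cwer cuxti pbrol jnrul dhheh lor aax via rhp
Hunk 3: at line 5 remove [lor] add [hyy,tbmi,vsdt] -> 11 lines: cwer cuxti pbrol jnrul dhheh hyy tbmi vsdt aax via rhp
Hunk 4: at line 2 remove [pbrol] add [oofjr] -> 11 lines: cwer cuxti oofjr jnrul dhheh hyy tbmi vsdt aax via rhp
Hunk 5: at line 6 remove [vsdt] add [iexzy,qfwok,ragcv] -> 13 lines: cwer cuxti oofjr jnrul dhheh hyy tbmi iexzy qfwok ragcv aax via rhp

Answer: cwer
cuxti
oofjr
jnrul
dhheh
hyy
tbmi
iexzy
qfwok
ragcv
aax
via
rhp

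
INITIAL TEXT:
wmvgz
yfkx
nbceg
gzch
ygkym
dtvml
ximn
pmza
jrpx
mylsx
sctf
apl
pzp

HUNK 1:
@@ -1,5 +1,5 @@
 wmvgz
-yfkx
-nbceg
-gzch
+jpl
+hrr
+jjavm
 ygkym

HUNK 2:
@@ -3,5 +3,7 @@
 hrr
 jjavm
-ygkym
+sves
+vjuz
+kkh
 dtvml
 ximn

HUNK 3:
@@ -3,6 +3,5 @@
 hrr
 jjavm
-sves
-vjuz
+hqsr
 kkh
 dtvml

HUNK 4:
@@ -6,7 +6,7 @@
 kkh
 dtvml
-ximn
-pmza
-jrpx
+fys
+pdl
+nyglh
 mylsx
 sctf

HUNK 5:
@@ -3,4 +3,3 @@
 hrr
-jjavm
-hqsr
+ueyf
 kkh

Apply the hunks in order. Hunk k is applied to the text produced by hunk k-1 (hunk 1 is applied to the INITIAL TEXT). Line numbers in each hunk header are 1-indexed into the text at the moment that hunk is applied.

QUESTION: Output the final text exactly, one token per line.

Hunk 1: at line 1 remove [yfkx,nbceg,gzch] add [jpl,hrr,jjavm] -> 13 lines: wmvgz jpl hrr jjavm ygkym dtvml ximn pmza jrpx mylsx sctf apl pzp
Hunk 2: at line 3 remove [ygkym] add [sves,vjuz,kkh] -> 15 lines: wmvgz jpl hrr jjavm sves vjuz kkh dtvml ximn pmza jrpx mylsx sctf apl pzp
Hunk 3: at line 3 remove [sves,vjuz] add [hqsr] -> 14 lines: wmvgz jpl hrr jjavm hqsr kkh dtvml ximn pmza jrpx mylsx sctf apl pzp
Hunk 4: at line 6 remove [ximn,pmza,jrpx] add [fys,pdl,nyglh] -> 14 lines: wmvgz jpl hrr jjavm hqsr kkh dtvml fys pdl nyglh mylsx sctf apl pzp
Hunk 5: at line 3 remove [jjavm,hqsr] add [ueyf] -> 13 lines: wmvgz jpl hrr ueyf kkh dtvml fys pdl nyglh mylsx sctf apl pzp

Answer: wmvgz
jpl
hrr
ueyf
kkh
dtvml
fys
pdl
nyglh
mylsx
sctf
apl
pzp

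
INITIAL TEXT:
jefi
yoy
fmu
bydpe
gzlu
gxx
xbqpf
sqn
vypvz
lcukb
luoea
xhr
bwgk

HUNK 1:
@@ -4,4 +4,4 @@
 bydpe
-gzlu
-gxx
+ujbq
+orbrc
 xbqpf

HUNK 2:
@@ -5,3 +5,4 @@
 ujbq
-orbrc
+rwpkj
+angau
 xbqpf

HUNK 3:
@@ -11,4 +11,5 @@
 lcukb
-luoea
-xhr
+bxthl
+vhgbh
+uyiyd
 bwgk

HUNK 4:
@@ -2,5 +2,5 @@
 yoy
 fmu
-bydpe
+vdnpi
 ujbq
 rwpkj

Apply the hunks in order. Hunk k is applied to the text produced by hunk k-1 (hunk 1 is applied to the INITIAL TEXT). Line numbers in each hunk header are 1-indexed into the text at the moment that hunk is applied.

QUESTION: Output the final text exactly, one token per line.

Hunk 1: at line 4 remove [gzlu,gxx] add [ujbq,orbrc] -> 13 lines: jefi yoy fmu bydpe ujbq orbrc xbqpf sqn vypvz lcukb luoea xhr bwgk
Hunk 2: at line 5 remove [orbrc] add [rwpkj,angau] -> 14 lines: jefi yoy fmu bydpe ujbq rwpkj angau xbqpf sqn vypvz lcukb luoea xhr bwgk
Hunk 3: at line 11 remove [luoea,xhr] add [bxthl,vhgbh,uyiyd] -> 15 lines: jefi yoy fmu bydpe ujbq rwpkj angau xbqpf sqn vypvz lcukb bxthl vhgbh uyiyd bwgk
Hunk 4: at line 2 remove [bydpe] add [vdnpi] -> 15 lines: jefi yoy fmu vdnpi ujbq rwpkj angau xbqpf sqn vypvz lcukb bxthl vhgbh uyiyd bwgk

Answer: jefi
yoy
fmu
vdnpi
ujbq
rwpkj
angau
xbqpf
sqn
vypvz
lcukb
bxthl
vhgbh
uyiyd
bwgk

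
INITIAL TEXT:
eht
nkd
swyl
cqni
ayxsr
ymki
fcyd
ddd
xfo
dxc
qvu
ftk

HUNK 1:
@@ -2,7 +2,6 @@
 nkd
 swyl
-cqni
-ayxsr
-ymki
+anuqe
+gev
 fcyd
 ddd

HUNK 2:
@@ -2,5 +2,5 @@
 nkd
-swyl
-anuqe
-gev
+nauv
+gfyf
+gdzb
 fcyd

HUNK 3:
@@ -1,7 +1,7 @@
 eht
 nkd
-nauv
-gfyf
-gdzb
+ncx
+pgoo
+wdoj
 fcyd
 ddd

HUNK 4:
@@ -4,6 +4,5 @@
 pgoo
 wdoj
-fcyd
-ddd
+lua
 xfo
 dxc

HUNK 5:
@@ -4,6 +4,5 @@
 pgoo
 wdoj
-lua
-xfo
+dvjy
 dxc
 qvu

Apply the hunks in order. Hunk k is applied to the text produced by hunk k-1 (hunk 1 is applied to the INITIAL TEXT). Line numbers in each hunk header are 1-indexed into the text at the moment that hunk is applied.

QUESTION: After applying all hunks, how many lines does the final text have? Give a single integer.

Answer: 9

Derivation:
Hunk 1: at line 2 remove [cqni,ayxsr,ymki] add [anuqe,gev] -> 11 lines: eht nkd swyl anuqe gev fcyd ddd xfo dxc qvu ftk
Hunk 2: at line 2 remove [swyl,anuqe,gev] add [nauv,gfyf,gdzb] -> 11 lines: eht nkd nauv gfyf gdzb fcyd ddd xfo dxc qvu ftk
Hunk 3: at line 1 remove [nauv,gfyf,gdzb] add [ncx,pgoo,wdoj] -> 11 lines: eht nkd ncx pgoo wdoj fcyd ddd xfo dxc qvu ftk
Hunk 4: at line 4 remove [fcyd,ddd] add [lua] -> 10 lines: eht nkd ncx pgoo wdoj lua xfo dxc qvu ftk
Hunk 5: at line 4 remove [lua,xfo] add [dvjy] -> 9 lines: eht nkd ncx pgoo wdoj dvjy dxc qvu ftk
Final line count: 9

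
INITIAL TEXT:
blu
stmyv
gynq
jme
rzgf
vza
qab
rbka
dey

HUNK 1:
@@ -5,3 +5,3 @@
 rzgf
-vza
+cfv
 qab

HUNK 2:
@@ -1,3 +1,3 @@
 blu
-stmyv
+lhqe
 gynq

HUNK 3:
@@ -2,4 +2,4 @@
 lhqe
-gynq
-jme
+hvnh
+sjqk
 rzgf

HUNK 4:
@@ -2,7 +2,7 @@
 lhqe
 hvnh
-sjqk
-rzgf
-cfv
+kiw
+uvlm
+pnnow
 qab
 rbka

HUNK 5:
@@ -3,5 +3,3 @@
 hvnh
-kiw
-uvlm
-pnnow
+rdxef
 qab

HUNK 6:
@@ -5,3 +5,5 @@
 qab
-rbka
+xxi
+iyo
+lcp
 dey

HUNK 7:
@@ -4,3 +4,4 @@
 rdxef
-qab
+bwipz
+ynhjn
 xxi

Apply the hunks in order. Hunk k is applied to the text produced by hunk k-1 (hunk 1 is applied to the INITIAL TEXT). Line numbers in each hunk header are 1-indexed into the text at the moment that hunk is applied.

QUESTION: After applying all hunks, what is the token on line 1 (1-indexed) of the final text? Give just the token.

Hunk 1: at line 5 remove [vza] add [cfv] -> 9 lines: blu stmyv gynq jme rzgf cfv qab rbka dey
Hunk 2: at line 1 remove [stmyv] add [lhqe] -> 9 lines: blu lhqe gynq jme rzgf cfv qab rbka dey
Hunk 3: at line 2 remove [gynq,jme] add [hvnh,sjqk] -> 9 lines: blu lhqe hvnh sjqk rzgf cfv qab rbka dey
Hunk 4: at line 2 remove [sjqk,rzgf,cfv] add [kiw,uvlm,pnnow] -> 9 lines: blu lhqe hvnh kiw uvlm pnnow qab rbka dey
Hunk 5: at line 3 remove [kiw,uvlm,pnnow] add [rdxef] -> 7 lines: blu lhqe hvnh rdxef qab rbka dey
Hunk 6: at line 5 remove [rbka] add [xxi,iyo,lcp] -> 9 lines: blu lhqe hvnh rdxef qab xxi iyo lcp dey
Hunk 7: at line 4 remove [qab] add [bwipz,ynhjn] -> 10 lines: blu lhqe hvnh rdxef bwipz ynhjn xxi iyo lcp dey
Final line 1: blu

Answer: blu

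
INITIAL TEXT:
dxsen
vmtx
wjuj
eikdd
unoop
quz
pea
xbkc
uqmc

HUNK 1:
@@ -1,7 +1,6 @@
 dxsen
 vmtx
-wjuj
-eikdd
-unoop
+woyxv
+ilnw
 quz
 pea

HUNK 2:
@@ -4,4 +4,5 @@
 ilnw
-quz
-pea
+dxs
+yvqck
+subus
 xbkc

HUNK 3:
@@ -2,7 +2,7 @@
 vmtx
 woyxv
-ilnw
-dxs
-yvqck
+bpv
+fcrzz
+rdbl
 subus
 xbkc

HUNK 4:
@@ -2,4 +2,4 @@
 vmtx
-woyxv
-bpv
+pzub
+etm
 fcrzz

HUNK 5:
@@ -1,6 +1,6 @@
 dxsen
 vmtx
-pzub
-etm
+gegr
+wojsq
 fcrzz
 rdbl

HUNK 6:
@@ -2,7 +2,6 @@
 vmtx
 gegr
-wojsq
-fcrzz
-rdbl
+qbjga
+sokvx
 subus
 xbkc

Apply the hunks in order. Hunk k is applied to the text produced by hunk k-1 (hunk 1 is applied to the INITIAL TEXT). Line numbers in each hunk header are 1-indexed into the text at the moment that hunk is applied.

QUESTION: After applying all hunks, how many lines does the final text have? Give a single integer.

Answer: 8

Derivation:
Hunk 1: at line 1 remove [wjuj,eikdd,unoop] add [woyxv,ilnw] -> 8 lines: dxsen vmtx woyxv ilnw quz pea xbkc uqmc
Hunk 2: at line 4 remove [quz,pea] add [dxs,yvqck,subus] -> 9 lines: dxsen vmtx woyxv ilnw dxs yvqck subus xbkc uqmc
Hunk 3: at line 2 remove [ilnw,dxs,yvqck] add [bpv,fcrzz,rdbl] -> 9 lines: dxsen vmtx woyxv bpv fcrzz rdbl subus xbkc uqmc
Hunk 4: at line 2 remove [woyxv,bpv] add [pzub,etm] -> 9 lines: dxsen vmtx pzub etm fcrzz rdbl subus xbkc uqmc
Hunk 5: at line 1 remove [pzub,etm] add [gegr,wojsq] -> 9 lines: dxsen vmtx gegr wojsq fcrzz rdbl subus xbkc uqmc
Hunk 6: at line 2 remove [wojsq,fcrzz,rdbl] add [qbjga,sokvx] -> 8 lines: dxsen vmtx gegr qbjga sokvx subus xbkc uqmc
Final line count: 8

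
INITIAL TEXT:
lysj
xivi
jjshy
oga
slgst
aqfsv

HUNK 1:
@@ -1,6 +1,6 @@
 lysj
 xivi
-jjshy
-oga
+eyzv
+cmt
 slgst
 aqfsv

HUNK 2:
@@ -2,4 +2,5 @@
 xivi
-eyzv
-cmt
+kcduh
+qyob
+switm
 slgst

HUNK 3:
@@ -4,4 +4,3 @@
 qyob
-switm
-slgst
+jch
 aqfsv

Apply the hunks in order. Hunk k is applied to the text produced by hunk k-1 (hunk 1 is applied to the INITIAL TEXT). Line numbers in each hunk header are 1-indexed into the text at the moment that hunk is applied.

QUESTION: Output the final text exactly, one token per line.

Answer: lysj
xivi
kcduh
qyob
jch
aqfsv

Derivation:
Hunk 1: at line 1 remove [jjshy,oga] add [eyzv,cmt] -> 6 lines: lysj xivi eyzv cmt slgst aqfsv
Hunk 2: at line 2 remove [eyzv,cmt] add [kcduh,qyob,switm] -> 7 lines: lysj xivi kcduh qyob switm slgst aqfsv
Hunk 3: at line 4 remove [switm,slgst] add [jch] -> 6 lines: lysj xivi kcduh qyob jch aqfsv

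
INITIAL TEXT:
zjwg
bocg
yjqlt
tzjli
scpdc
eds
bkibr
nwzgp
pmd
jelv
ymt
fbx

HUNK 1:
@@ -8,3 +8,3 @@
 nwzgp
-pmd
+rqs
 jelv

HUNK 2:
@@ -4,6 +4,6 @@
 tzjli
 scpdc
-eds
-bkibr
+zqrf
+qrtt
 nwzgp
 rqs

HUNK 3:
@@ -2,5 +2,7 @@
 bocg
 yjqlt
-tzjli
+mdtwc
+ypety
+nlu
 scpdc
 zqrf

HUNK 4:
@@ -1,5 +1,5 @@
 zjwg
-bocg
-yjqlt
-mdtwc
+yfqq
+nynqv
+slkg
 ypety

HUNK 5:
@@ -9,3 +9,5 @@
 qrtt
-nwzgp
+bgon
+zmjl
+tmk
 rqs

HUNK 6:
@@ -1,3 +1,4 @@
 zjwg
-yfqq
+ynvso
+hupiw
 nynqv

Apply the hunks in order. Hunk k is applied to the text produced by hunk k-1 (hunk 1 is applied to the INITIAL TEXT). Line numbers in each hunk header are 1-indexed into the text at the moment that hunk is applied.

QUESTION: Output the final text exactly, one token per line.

Hunk 1: at line 8 remove [pmd] add [rqs] -> 12 lines: zjwg bocg yjqlt tzjli scpdc eds bkibr nwzgp rqs jelv ymt fbx
Hunk 2: at line 4 remove [eds,bkibr] add [zqrf,qrtt] -> 12 lines: zjwg bocg yjqlt tzjli scpdc zqrf qrtt nwzgp rqs jelv ymt fbx
Hunk 3: at line 2 remove [tzjli] add [mdtwc,ypety,nlu] -> 14 lines: zjwg bocg yjqlt mdtwc ypety nlu scpdc zqrf qrtt nwzgp rqs jelv ymt fbx
Hunk 4: at line 1 remove [bocg,yjqlt,mdtwc] add [yfqq,nynqv,slkg] -> 14 lines: zjwg yfqq nynqv slkg ypety nlu scpdc zqrf qrtt nwzgp rqs jelv ymt fbx
Hunk 5: at line 9 remove [nwzgp] add [bgon,zmjl,tmk] -> 16 lines: zjwg yfqq nynqv slkg ypety nlu scpdc zqrf qrtt bgon zmjl tmk rqs jelv ymt fbx
Hunk 6: at line 1 remove [yfqq] add [ynvso,hupiw] -> 17 lines: zjwg ynvso hupiw nynqv slkg ypety nlu scpdc zqrf qrtt bgon zmjl tmk rqs jelv ymt fbx

Answer: zjwg
ynvso
hupiw
nynqv
slkg
ypety
nlu
scpdc
zqrf
qrtt
bgon
zmjl
tmk
rqs
jelv
ymt
fbx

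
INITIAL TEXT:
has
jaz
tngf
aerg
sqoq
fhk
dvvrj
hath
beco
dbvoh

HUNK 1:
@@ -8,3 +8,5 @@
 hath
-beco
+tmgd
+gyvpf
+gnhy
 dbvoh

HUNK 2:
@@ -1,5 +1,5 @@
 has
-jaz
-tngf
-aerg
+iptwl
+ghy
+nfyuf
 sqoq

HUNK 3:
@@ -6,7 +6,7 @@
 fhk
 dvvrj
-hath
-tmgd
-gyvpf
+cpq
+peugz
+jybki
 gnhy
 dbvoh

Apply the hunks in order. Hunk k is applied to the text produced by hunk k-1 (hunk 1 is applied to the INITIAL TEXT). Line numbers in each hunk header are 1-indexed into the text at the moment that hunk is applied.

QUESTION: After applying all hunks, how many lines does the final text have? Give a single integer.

Answer: 12

Derivation:
Hunk 1: at line 8 remove [beco] add [tmgd,gyvpf,gnhy] -> 12 lines: has jaz tngf aerg sqoq fhk dvvrj hath tmgd gyvpf gnhy dbvoh
Hunk 2: at line 1 remove [jaz,tngf,aerg] add [iptwl,ghy,nfyuf] -> 12 lines: has iptwl ghy nfyuf sqoq fhk dvvrj hath tmgd gyvpf gnhy dbvoh
Hunk 3: at line 6 remove [hath,tmgd,gyvpf] add [cpq,peugz,jybki] -> 12 lines: has iptwl ghy nfyuf sqoq fhk dvvrj cpq peugz jybki gnhy dbvoh
Final line count: 12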